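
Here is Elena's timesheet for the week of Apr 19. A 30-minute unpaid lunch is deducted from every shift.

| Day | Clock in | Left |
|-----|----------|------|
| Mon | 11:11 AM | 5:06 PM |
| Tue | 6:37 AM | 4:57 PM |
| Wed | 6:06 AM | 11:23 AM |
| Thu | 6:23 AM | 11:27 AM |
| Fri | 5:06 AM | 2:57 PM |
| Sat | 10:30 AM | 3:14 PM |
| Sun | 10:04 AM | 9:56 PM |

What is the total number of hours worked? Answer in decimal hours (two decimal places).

49.55 hours

Mon: 11:11 AM–5:06 PM = 5 h 55 min; less 30 min break → 5 h 25 min
Tue: 6:37 AM–4:57 PM = 10 h 20 min; less 30 min break → 9 h 50 min
Wed: 6:06 AM–11:23 AM = 5 h 17 min; less 30 min break → 4 h 47 min
Thu: 6:23 AM–11:27 AM = 5 h 4 min; less 30 min break → 4 h 34 min
Fri: 5:06 AM–2:57 PM = 9 h 51 min; less 30 min break → 9 h 21 min
Sat: 10:30 AM–3:14 PM = 4 h 44 min; less 30 min break → 4 h 14 min
Sun: 10:04 AM–9:56 PM = 11 h 52 min; less 30 min break → 11 h 22 min
Total: 5 h 25 min + 9 h 50 min + 4 h 47 min + 4 h 34 min + 9 h 21 min + 4 h 14 min + 11 h 22 min = 49 h 33 min.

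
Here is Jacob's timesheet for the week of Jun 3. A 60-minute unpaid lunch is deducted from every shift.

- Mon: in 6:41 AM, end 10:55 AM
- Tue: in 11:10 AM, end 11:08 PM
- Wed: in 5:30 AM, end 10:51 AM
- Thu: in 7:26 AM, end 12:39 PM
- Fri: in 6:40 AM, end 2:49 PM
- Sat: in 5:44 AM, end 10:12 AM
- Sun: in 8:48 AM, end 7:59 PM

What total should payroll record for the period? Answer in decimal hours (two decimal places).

Mon: 6:41 AM–10:55 AM = 4 h 14 min; less 60 min break → 3 h 14 min
Tue: 11:10 AM–11:08 PM = 11 h 58 min; less 60 min break → 10 h 58 min
Wed: 5:30 AM–10:51 AM = 5 h 21 min; less 60 min break → 4 h 21 min
Thu: 7:26 AM–12:39 PM = 5 h 13 min; less 60 min break → 4 h 13 min
Fri: 6:40 AM–2:49 PM = 8 h 9 min; less 60 min break → 7 h 9 min
Sat: 5:44 AM–10:12 AM = 4 h 28 min; less 60 min break → 3 h 28 min
Sun: 8:48 AM–7:59 PM = 11 h 11 min; less 60 min break → 10 h 11 min
Total: 3 h 14 min + 10 h 58 min + 4 h 21 min + 4 h 13 min + 7 h 9 min + 3 h 28 min + 10 h 11 min = 43 h 34 min.

43.57 hours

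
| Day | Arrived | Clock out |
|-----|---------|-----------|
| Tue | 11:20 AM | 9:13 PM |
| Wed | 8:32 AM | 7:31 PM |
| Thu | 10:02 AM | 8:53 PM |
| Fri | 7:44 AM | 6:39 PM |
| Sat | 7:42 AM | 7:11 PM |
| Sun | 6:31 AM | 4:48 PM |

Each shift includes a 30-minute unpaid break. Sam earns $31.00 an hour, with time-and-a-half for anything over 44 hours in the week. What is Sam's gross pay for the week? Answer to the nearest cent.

$2173.10

Tue: 11:20 AM–9:13 PM = 9 h 53 min; less 30 min break → 9 h 23 min
Wed: 8:32 AM–7:31 PM = 10 h 59 min; less 30 min break → 10 h 29 min
Thu: 10:02 AM–8:53 PM = 10 h 51 min; less 30 min break → 10 h 21 min
Fri: 7:44 AM–6:39 PM = 10 h 55 min; less 30 min break → 10 h 25 min
Sat: 7:42 AM–7:11 PM = 11 h 29 min; less 30 min break → 10 h 59 min
Sun: 6:31 AM–4:48 PM = 10 h 17 min; less 30 min break → 9 h 47 min
Total worked: 61 h 24 min = 3684 min.
Regular 44 h 0 min = 2640 min at $31.00/h; overtime 17 h 24 min = 1044 min at $46.50/h.
Pay = (2640 × $31.00 + 1044 × $46.50) ÷ 60 = $2173.10.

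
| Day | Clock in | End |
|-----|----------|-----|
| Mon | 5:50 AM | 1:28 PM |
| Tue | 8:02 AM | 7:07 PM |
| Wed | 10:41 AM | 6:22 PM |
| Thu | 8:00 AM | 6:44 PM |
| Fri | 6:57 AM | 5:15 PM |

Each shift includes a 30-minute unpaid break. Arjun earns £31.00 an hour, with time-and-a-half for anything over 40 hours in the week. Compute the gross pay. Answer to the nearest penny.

Mon: 5:50 AM–1:28 PM = 7 h 38 min; less 30 min break → 7 h 8 min
Tue: 8:02 AM–7:07 PM = 11 h 5 min; less 30 min break → 10 h 35 min
Wed: 10:41 AM–6:22 PM = 7 h 41 min; less 30 min break → 7 h 11 min
Thu: 8:00 AM–6:44 PM = 10 h 44 min; less 30 min break → 10 h 14 min
Fri: 6:57 AM–5:15 PM = 10 h 18 min; less 30 min break → 9 h 48 min
Total worked: 44 h 56 min = 2696 min.
Regular 40 h 0 min = 2400 min at £31.00/h; overtime 4 h 56 min = 296 min at £46.50/h.
Pay = (2400 × £31.00 + 296 × £46.50) ÷ 60 = £1469.40.

£1469.40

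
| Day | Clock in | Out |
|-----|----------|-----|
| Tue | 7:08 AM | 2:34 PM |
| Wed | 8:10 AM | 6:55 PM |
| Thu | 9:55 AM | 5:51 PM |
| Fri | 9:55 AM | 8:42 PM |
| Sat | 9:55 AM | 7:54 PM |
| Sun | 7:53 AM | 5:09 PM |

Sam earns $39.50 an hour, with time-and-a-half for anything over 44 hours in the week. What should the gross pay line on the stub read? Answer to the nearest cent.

Tue: 7:08 AM–2:34 PM = 7 h 26 min
Wed: 8:10 AM–6:55 PM = 10 h 45 min
Thu: 9:55 AM–5:51 PM = 7 h 56 min
Fri: 9:55 AM–8:42 PM = 10 h 47 min
Sat: 9:55 AM–7:54 PM = 9 h 59 min
Sun: 7:53 AM–5:09 PM = 9 h 16 min
Total worked: 56 h 9 min = 3369 min.
Regular 44 h 0 min = 2640 min at $39.50/h; overtime 12 h 9 min = 729 min at $59.25/h.
Pay = (2640 × $39.50 + 729 × $59.25) ÷ 60 = $2457.89.

$2457.89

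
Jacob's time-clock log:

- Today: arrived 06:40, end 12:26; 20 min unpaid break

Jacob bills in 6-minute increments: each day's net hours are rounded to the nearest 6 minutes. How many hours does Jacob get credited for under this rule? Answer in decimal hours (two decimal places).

Today: 06:40–12:26 = 5 h 46 min − 20 min = 5 h 26 min → rounds to 5 h 24 min

5.40 hours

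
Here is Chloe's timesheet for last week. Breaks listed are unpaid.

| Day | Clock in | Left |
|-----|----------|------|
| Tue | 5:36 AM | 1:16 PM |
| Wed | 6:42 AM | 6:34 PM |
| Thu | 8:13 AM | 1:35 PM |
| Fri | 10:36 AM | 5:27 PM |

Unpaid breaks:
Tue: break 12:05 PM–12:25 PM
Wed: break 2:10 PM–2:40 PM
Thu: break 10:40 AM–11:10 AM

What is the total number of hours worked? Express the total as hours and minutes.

Tue: 5:36 AM–1:16 PM = 7 h 40 min; less 20 min break → 7 h 20 min
Wed: 6:42 AM–6:34 PM = 11 h 52 min; less 30 min break → 11 h 22 min
Thu: 8:13 AM–1:35 PM = 5 h 22 min; less 30 min break → 4 h 52 min
Fri: 10:36 AM–5:27 PM = 6 h 51 min
Total: 7 h 20 min + 11 h 22 min + 4 h 52 min + 6 h 51 min = 30 h 25 min.

30 h 25 min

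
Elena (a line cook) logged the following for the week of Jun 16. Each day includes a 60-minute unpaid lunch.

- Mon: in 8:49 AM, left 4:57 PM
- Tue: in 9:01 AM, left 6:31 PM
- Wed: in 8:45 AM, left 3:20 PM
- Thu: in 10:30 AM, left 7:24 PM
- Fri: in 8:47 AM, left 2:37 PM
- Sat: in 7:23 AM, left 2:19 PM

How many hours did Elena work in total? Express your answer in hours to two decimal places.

Mon: 8:49 AM–4:57 PM = 8 h 8 min; less 60 min break → 7 h 8 min
Tue: 9:01 AM–6:31 PM = 9 h 30 min; less 60 min break → 8 h 30 min
Wed: 8:45 AM–3:20 PM = 6 h 35 min; less 60 min break → 5 h 35 min
Thu: 10:30 AM–7:24 PM = 8 h 54 min; less 60 min break → 7 h 54 min
Fri: 8:47 AM–2:37 PM = 5 h 50 min; less 60 min break → 4 h 50 min
Sat: 7:23 AM–2:19 PM = 6 h 56 min; less 60 min break → 5 h 56 min
Total: 7 h 8 min + 8 h 30 min + 5 h 35 min + 7 h 54 min + 4 h 50 min + 5 h 56 min = 39 h 53 min.

39.88 hours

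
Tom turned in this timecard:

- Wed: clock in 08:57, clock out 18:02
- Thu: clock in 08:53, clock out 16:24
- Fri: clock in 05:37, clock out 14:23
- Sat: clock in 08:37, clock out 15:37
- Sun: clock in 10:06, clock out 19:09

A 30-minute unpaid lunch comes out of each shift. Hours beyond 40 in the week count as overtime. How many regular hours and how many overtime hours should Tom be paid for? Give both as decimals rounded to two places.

Wed: 08:57–18:02 = 9 h 5 min; less 30 min break → 8 h 35 min
Thu: 08:53–16:24 = 7 h 31 min; less 30 min break → 7 h 1 min
Fri: 05:37–14:23 = 8 h 46 min; less 30 min break → 8 h 16 min
Sat: 08:37–15:37 = 7 h 0 min; less 30 min break → 6 h 30 min
Sun: 10:06–19:09 = 9 h 3 min; less 30 min break → 8 h 33 min
Total worked: 38 h 55 min = 38.92 h.
Threshold 40 h → overtime 0 h 0 min, regular 38 h 55 min.

Regular 38.92 hours, overtime 0.00 hours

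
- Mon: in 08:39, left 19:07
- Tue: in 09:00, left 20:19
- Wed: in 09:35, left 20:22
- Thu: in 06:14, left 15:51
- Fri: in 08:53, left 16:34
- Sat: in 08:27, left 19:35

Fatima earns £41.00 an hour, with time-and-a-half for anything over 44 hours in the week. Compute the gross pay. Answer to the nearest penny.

Mon: 08:39–19:07 = 10 h 28 min
Tue: 09:00–20:19 = 11 h 19 min
Wed: 09:35–20:22 = 10 h 47 min
Thu: 06:14–15:51 = 9 h 37 min
Fri: 08:53–16:34 = 7 h 41 min
Sat: 08:27–19:35 = 11 h 8 min
Total worked: 61 h 0 min = 3660 min.
Regular 44 h 0 min = 2640 min at £41.00/h; overtime 17 h 0 min = 1020 min at £61.50/h.
Pay = (2640 × £41.00 + 1020 × £61.50) ÷ 60 = £2849.50.

£2849.50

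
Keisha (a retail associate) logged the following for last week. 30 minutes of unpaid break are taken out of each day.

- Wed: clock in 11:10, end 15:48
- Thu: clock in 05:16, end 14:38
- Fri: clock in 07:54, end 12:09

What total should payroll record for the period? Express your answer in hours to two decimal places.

Wed: 11:10–15:48 = 4 h 38 min; less 30 min break → 4 h 8 min
Thu: 05:16–14:38 = 9 h 22 min; less 30 min break → 8 h 52 min
Fri: 07:54–12:09 = 4 h 15 min; less 30 min break → 3 h 45 min
Total: 4 h 8 min + 8 h 52 min + 3 h 45 min = 16 h 45 min.

16.75 hours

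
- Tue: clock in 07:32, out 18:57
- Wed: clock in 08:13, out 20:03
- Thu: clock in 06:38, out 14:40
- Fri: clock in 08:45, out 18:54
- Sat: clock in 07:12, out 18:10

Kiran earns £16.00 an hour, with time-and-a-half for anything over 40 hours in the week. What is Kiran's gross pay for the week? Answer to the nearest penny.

£937.60

Tue: 07:32–18:57 = 11 h 25 min
Wed: 08:13–20:03 = 11 h 50 min
Thu: 06:38–14:40 = 8 h 2 min
Fri: 08:45–18:54 = 10 h 9 min
Sat: 07:12–18:10 = 10 h 58 min
Total worked: 52 h 24 min = 3144 min.
Regular 40 h 0 min = 2400 min at £16.00/h; overtime 12 h 24 min = 744 min at £24.00/h.
Pay = (2400 × £16.00 + 744 × £24.00) ÷ 60 = £937.60.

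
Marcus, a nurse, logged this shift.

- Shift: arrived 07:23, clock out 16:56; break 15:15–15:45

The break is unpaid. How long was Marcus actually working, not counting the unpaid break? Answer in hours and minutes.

Shift: 07:23–16:56 = 9 h 33 min; less 30 min break → 9 h 3 min

9 h 3 min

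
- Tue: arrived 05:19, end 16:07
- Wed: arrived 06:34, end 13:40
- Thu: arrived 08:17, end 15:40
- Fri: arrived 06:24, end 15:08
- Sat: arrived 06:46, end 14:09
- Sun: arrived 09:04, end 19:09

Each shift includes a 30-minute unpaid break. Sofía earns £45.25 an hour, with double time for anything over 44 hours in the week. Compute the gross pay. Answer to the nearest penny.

£2396.74

Tue: 05:19–16:07 = 10 h 48 min; less 30 min break → 10 h 18 min
Wed: 06:34–13:40 = 7 h 6 min; less 30 min break → 6 h 36 min
Thu: 08:17–15:40 = 7 h 23 min; less 30 min break → 6 h 53 min
Fri: 06:24–15:08 = 8 h 44 min; less 30 min break → 8 h 14 min
Sat: 06:46–14:09 = 7 h 23 min; less 30 min break → 6 h 53 min
Sun: 09:04–19:09 = 10 h 5 min; less 30 min break → 9 h 35 min
Total worked: 48 h 29 min = 2909 min.
Regular 44 h 0 min = 2640 min at £45.25/h; overtime 4 h 29 min = 269 min at £90.50/h.
Pay = (2640 × £45.25 + 269 × £90.50) ÷ 60 = £2396.74.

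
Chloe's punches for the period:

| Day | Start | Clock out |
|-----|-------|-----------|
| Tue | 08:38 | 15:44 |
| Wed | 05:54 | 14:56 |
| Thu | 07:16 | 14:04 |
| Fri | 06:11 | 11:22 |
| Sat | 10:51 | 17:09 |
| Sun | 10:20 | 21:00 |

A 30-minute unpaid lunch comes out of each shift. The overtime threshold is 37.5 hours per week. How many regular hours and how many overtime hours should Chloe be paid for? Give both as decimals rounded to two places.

Tue: 08:38–15:44 = 7 h 6 min; less 30 min break → 6 h 36 min
Wed: 05:54–14:56 = 9 h 2 min; less 30 min break → 8 h 32 min
Thu: 07:16–14:04 = 6 h 48 min; less 30 min break → 6 h 18 min
Fri: 06:11–11:22 = 5 h 11 min; less 30 min break → 4 h 41 min
Sat: 10:51–17:09 = 6 h 18 min; less 30 min break → 5 h 48 min
Sun: 10:20–21:00 = 10 h 40 min; less 30 min break → 10 h 10 min
Total worked: 42 h 5 min = 42.08 h.
Threshold 37.5 h → overtime 4 h 35 min, regular 37 h 30 min.

Regular 37.50 hours, overtime 4.58 hours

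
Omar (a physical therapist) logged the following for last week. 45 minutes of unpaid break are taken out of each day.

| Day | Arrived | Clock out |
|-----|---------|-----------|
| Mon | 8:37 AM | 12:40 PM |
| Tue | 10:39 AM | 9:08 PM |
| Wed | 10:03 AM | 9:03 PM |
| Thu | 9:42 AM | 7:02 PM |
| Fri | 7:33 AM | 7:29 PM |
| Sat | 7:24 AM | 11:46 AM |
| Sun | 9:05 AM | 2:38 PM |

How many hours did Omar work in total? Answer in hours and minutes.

Mon: 8:37 AM–12:40 PM = 4 h 3 min; less 45 min break → 3 h 18 min
Tue: 10:39 AM–9:08 PM = 10 h 29 min; less 45 min break → 9 h 44 min
Wed: 10:03 AM–9:03 PM = 11 h 0 min; less 45 min break → 10 h 15 min
Thu: 9:42 AM–7:02 PM = 9 h 20 min; less 45 min break → 8 h 35 min
Fri: 7:33 AM–7:29 PM = 11 h 56 min; less 45 min break → 11 h 11 min
Sat: 7:24 AM–11:46 AM = 4 h 22 min; less 45 min break → 3 h 37 min
Sun: 9:05 AM–2:38 PM = 5 h 33 min; less 45 min break → 4 h 48 min
Total: 3 h 18 min + 9 h 44 min + 10 h 15 min + 8 h 35 min + 11 h 11 min + 3 h 37 min + 4 h 48 min = 51 h 28 min.

51 h 28 min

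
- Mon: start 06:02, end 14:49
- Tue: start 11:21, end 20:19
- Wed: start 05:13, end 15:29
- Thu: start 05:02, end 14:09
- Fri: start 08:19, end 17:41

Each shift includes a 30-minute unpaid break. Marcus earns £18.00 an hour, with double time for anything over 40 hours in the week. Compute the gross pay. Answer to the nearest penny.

Mon: 06:02–14:49 = 8 h 47 min; less 30 min break → 8 h 17 min
Tue: 11:21–20:19 = 8 h 58 min; less 30 min break → 8 h 28 min
Wed: 05:13–15:29 = 10 h 16 min; less 30 min break → 9 h 46 min
Thu: 05:02–14:09 = 9 h 7 min; less 30 min break → 8 h 37 min
Fri: 08:19–17:41 = 9 h 22 min; less 30 min break → 8 h 52 min
Total worked: 44 h 0 min = 2640 min.
Regular 40 h 0 min = 2400 min at £18.00/h; overtime 4 h 0 min = 240 min at £36.00/h.
Pay = (2400 × £18.00 + 240 × £36.00) ÷ 60 = £864.00.

£864.00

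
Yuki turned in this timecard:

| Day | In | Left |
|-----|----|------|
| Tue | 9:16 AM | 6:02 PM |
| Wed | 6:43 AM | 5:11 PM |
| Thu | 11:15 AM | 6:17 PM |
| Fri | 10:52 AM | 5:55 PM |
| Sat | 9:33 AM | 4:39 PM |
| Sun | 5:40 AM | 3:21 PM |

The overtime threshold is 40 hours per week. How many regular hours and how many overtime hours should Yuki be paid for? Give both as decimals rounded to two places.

Regular 40.00 hours, overtime 10.10 hours

Tue: 9:16 AM–6:02 PM = 8 h 46 min
Wed: 6:43 AM–5:11 PM = 10 h 28 min
Thu: 11:15 AM–6:17 PM = 7 h 2 min
Fri: 10:52 AM–5:55 PM = 7 h 3 min
Sat: 9:33 AM–4:39 PM = 7 h 6 min
Sun: 5:40 AM–3:21 PM = 9 h 41 min
Total worked: 50 h 6 min = 50.10 h.
Threshold 40 h → overtime 10 h 6 min, regular 40 h 0 min.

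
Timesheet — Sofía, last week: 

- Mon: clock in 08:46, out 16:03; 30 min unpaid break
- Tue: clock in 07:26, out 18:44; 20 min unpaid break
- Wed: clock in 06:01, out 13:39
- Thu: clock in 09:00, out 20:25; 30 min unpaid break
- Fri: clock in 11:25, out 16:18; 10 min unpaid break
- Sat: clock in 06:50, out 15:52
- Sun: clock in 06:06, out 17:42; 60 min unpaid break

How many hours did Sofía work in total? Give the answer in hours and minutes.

60 h 39 min

Mon: 08:46–16:03 = 7 h 17 min; less 30 min break → 6 h 47 min
Tue: 07:26–18:44 = 11 h 18 min; less 20 min break → 10 h 58 min
Wed: 06:01–13:39 = 7 h 38 min
Thu: 09:00–20:25 = 11 h 25 min; less 30 min break → 10 h 55 min
Fri: 11:25–16:18 = 4 h 53 min; less 10 min break → 4 h 43 min
Sat: 06:50–15:52 = 9 h 2 min
Sun: 06:06–17:42 = 11 h 36 min; less 60 min break → 10 h 36 min
Total: 6 h 47 min + 10 h 58 min + 7 h 38 min + 10 h 55 min + 4 h 43 min + 9 h 2 min + 10 h 36 min = 60 h 39 min.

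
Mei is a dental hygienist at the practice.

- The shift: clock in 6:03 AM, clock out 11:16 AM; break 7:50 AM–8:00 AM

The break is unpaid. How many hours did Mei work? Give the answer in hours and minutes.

5 h 3 min

The shift: 6:03 AM–11:16 AM = 5 h 13 min; less 10 min break → 5 h 3 min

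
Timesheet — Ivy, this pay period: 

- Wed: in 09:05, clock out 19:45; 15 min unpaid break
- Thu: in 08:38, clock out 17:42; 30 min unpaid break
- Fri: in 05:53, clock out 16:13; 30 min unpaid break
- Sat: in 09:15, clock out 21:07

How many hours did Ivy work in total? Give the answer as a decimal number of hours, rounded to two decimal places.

40.68 hours

Wed: 09:05–19:45 = 10 h 40 min; less 15 min break → 10 h 25 min
Thu: 08:38–17:42 = 9 h 4 min; less 30 min break → 8 h 34 min
Fri: 05:53–16:13 = 10 h 20 min; less 30 min break → 9 h 50 min
Sat: 09:15–21:07 = 11 h 52 min
Total: 10 h 25 min + 8 h 34 min + 9 h 50 min + 11 h 52 min = 40 h 41 min.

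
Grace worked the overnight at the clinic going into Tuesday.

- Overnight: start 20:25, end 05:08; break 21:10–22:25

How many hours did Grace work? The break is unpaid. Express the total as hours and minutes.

Overnight: 20:25 → midnight = 3 h 35 min; midnight → 05:08 = 5 h 8 min; span 8 h 43 min; less 75 min break → 7 h 28 min

7 h 28 min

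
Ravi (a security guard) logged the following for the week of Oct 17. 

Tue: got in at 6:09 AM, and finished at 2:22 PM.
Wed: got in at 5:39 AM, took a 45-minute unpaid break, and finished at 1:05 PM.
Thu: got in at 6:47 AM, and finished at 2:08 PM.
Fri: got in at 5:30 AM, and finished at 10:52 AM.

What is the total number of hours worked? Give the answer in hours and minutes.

Tue: 6:09 AM–2:22 PM = 8 h 13 min
Wed: 5:39 AM–1:05 PM = 7 h 26 min; less 45 min break → 6 h 41 min
Thu: 6:47 AM–2:08 PM = 7 h 21 min
Fri: 5:30 AM–10:52 AM = 5 h 22 min
Total: 8 h 13 min + 6 h 41 min + 7 h 21 min + 5 h 22 min = 27 h 37 min.

27 h 37 min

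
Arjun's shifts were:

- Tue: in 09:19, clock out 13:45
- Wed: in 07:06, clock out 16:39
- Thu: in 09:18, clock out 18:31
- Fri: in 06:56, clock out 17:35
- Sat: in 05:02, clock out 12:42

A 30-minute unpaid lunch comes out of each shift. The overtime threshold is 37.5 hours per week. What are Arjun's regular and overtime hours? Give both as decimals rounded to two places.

Regular 37.50 hours, overtime 1.52 hours

Tue: 09:19–13:45 = 4 h 26 min; less 30 min break → 3 h 56 min
Wed: 07:06–16:39 = 9 h 33 min; less 30 min break → 9 h 3 min
Thu: 09:18–18:31 = 9 h 13 min; less 30 min break → 8 h 43 min
Fri: 06:56–17:35 = 10 h 39 min; less 30 min break → 10 h 9 min
Sat: 05:02–12:42 = 7 h 40 min; less 30 min break → 7 h 10 min
Total worked: 39 h 1 min = 39.02 h.
Threshold 37.5 h → overtime 1 h 31 min, regular 37 h 30 min.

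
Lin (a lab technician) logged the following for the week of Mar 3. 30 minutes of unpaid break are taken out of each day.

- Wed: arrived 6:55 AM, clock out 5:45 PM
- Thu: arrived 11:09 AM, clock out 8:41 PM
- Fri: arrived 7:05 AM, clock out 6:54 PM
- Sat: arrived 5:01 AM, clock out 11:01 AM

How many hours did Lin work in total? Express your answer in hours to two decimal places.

36.18 hours

Wed: 6:55 AM–5:45 PM = 10 h 50 min; less 30 min break → 10 h 20 min
Thu: 11:09 AM–8:41 PM = 9 h 32 min; less 30 min break → 9 h 2 min
Fri: 7:05 AM–6:54 PM = 11 h 49 min; less 30 min break → 11 h 19 min
Sat: 5:01 AM–11:01 AM = 6 h 0 min; less 30 min break → 5 h 30 min
Total: 10 h 20 min + 9 h 2 min + 11 h 19 min + 5 h 30 min = 36 h 11 min.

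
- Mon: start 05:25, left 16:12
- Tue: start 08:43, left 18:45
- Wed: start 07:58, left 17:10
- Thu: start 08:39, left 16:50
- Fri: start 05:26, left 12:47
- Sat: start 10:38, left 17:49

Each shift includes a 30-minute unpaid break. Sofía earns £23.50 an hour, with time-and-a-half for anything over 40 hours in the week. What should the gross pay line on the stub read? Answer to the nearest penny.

£1283.10

Mon: 05:25–16:12 = 10 h 47 min; less 30 min break → 10 h 17 min
Tue: 08:43–18:45 = 10 h 2 min; less 30 min break → 9 h 32 min
Wed: 07:58–17:10 = 9 h 12 min; less 30 min break → 8 h 42 min
Thu: 08:39–16:50 = 8 h 11 min; less 30 min break → 7 h 41 min
Fri: 05:26–12:47 = 7 h 21 min; less 30 min break → 6 h 51 min
Sat: 10:38–17:49 = 7 h 11 min; less 30 min break → 6 h 41 min
Total worked: 49 h 44 min = 2984 min.
Regular 40 h 0 min = 2400 min at £23.50/h; overtime 9 h 44 min = 584 min at £35.25/h.
Pay = (2400 × £23.50 + 584 × £35.25) ÷ 60 = £1283.10.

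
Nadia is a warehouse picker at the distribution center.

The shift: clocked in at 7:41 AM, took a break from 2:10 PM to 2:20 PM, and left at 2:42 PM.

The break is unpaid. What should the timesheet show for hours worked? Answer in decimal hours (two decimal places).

The shift: 7:41 AM–2:42 PM = 7 h 1 min; less 10 min break → 6 h 51 min

6.85 hours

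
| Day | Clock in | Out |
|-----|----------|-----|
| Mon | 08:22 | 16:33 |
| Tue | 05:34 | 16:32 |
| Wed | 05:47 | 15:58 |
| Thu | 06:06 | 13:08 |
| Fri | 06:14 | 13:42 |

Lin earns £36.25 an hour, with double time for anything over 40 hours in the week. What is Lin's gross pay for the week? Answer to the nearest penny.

£1727.92

Mon: 08:22–16:33 = 8 h 11 min
Tue: 05:34–16:32 = 10 h 58 min
Wed: 05:47–15:58 = 10 h 11 min
Thu: 06:06–13:08 = 7 h 2 min
Fri: 06:14–13:42 = 7 h 28 min
Total worked: 43 h 50 min = 2630 min.
Regular 40 h 0 min = 2400 min at £36.25/h; overtime 3 h 50 min = 230 min at £72.50/h.
Pay = (2400 × £36.25 + 230 × £72.50) ÷ 60 = £1727.92.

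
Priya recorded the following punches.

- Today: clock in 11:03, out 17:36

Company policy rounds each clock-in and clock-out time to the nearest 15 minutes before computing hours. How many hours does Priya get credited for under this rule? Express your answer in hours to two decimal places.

6.50 hours

Today: in 11:03→11:00, out 17:36→17:30; 6 h 30 min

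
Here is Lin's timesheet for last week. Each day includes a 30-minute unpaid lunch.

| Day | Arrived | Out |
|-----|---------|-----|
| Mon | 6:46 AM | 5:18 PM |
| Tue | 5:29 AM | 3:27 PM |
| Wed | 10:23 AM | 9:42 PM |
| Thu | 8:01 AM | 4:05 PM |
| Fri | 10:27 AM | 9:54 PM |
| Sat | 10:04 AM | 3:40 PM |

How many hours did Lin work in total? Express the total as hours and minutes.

Mon: 6:46 AM–5:18 PM = 10 h 32 min; less 30 min break → 10 h 2 min
Tue: 5:29 AM–3:27 PM = 9 h 58 min; less 30 min break → 9 h 28 min
Wed: 10:23 AM–9:42 PM = 11 h 19 min; less 30 min break → 10 h 49 min
Thu: 8:01 AM–4:05 PM = 8 h 4 min; less 30 min break → 7 h 34 min
Fri: 10:27 AM–9:54 PM = 11 h 27 min; less 30 min break → 10 h 57 min
Sat: 10:04 AM–3:40 PM = 5 h 36 min; less 30 min break → 5 h 6 min
Total: 10 h 2 min + 9 h 28 min + 10 h 49 min + 7 h 34 min + 10 h 57 min + 5 h 6 min = 53 h 56 min.

53 h 56 min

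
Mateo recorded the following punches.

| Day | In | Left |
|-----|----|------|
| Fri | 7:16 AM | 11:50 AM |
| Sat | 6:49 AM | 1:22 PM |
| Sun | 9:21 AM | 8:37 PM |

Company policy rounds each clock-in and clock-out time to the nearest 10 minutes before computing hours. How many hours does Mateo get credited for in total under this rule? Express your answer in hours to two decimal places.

Fri: in 7:16 AM→7:20 AM, out 11:50 AM→11:50 AM; 4 h 30 min
Sat: in 6:49 AM→6:50 AM, out 1:22 PM→1:20 PM; 6 h 30 min
Sun: in 9:21 AM→9:20 AM, out 8:37 PM→8:40 PM; 11 h 20 min
Total credited: 22 h 20 min.

22.33 hours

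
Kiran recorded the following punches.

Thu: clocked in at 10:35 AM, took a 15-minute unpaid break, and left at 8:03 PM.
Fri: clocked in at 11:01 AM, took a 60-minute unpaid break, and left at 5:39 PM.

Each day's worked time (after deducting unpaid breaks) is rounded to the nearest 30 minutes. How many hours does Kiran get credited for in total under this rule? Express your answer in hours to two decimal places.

14.50 hours

Thu: 10:35 AM–8:03 PM = 9 h 28 min − 15 min = 9 h 13 min → rounds to 9 h 0 min
Fri: 11:01 AM–5:39 PM = 6 h 38 min − 60 min = 5 h 38 min → rounds to 5 h 30 min
Total credited: 14 h 30 min.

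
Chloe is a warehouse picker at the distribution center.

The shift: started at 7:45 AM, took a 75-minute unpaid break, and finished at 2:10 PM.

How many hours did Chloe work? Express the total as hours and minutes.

5 h 10 min

The shift: 7:45 AM–2:10 PM = 6 h 25 min; less 75 min break → 5 h 10 min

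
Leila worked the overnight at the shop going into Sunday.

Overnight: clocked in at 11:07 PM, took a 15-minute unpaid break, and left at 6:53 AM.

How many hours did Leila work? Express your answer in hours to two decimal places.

Overnight: 11:07 PM → midnight = 0 h 53 min; midnight → 6:53 AM = 6 h 53 min; span 7 h 46 min; less 15 min break → 7 h 31 min

7.52 hours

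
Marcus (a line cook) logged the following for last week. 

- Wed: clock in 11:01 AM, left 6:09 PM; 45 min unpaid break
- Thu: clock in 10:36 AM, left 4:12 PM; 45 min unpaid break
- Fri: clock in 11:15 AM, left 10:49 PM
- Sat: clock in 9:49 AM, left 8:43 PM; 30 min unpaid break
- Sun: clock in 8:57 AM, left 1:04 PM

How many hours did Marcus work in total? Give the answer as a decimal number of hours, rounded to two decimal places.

Wed: 11:01 AM–6:09 PM = 7 h 8 min; less 45 min break → 6 h 23 min
Thu: 10:36 AM–4:12 PM = 5 h 36 min; less 45 min break → 4 h 51 min
Fri: 11:15 AM–10:49 PM = 11 h 34 min
Sat: 9:49 AM–8:43 PM = 10 h 54 min; less 30 min break → 10 h 24 min
Sun: 8:57 AM–1:04 PM = 4 h 7 min
Total: 6 h 23 min + 4 h 51 min + 11 h 34 min + 10 h 24 min + 4 h 7 min = 37 h 19 min.

37.32 hours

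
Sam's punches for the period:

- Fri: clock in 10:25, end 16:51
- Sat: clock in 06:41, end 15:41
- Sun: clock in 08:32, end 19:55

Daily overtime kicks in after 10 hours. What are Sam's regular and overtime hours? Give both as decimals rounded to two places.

Regular 25.43 hours, overtime 1.38 hours

Fri: 10:25–16:51 = 6 h 26 min
Sat: 06:41–15:41 = 9 h 0 min
Sun: 08:32–19:55 = 11 h 23 min
Fri reg 6 h 26 min / OT 0 h 0 min; Sat reg 9 h 0 min / OT 0 h 0 min; Sun reg 10 h 0 min / OT 1 h 23 min.
Totals: regular 25 h 26 min, overtime 1 h 23 min.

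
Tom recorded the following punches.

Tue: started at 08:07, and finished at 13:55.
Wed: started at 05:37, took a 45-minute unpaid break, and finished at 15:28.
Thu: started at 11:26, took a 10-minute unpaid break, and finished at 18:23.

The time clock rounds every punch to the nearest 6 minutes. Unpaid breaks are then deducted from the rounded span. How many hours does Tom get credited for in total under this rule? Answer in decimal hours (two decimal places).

21.78 hours

Tue: in 08:07→08:06, out 13:55→13:54; 5 h 48 min
Wed: in 05:37→05:36, out 15:28→15:30; 9 h 54 min − 45 min = 9 h 9 min
Thu: in 11:26→11:24, out 18:23→18:24; 7 h 0 min − 10 min = 6 h 50 min
Total credited: 21 h 47 min.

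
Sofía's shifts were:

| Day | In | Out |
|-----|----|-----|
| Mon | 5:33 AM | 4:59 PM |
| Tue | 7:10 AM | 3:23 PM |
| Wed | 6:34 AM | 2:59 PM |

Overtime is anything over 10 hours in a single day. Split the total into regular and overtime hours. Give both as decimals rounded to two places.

Mon: 5:33 AM–4:59 PM = 11 h 26 min
Tue: 7:10 AM–3:23 PM = 8 h 13 min
Wed: 6:34 AM–2:59 PM = 8 h 25 min
Mon reg 10 h 0 min / OT 1 h 26 min; Tue reg 8 h 13 min / OT 0 h 0 min; Wed reg 8 h 25 min / OT 0 h 0 min.
Totals: regular 26 h 38 min, overtime 1 h 26 min.

Regular 26.63 hours, overtime 1.43 hours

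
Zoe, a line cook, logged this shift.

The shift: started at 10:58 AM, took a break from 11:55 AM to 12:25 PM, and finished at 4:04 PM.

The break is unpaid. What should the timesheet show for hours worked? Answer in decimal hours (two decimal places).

The shift: 10:58 AM–4:04 PM = 5 h 6 min; less 30 min break → 4 h 36 min

4.60 hours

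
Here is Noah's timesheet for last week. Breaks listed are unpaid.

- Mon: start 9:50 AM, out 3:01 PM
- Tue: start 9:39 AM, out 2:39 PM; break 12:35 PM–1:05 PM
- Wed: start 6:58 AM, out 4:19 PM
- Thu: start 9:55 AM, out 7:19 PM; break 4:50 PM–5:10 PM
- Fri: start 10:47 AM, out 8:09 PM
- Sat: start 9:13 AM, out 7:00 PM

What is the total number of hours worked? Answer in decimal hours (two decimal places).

Mon: 9:50 AM–3:01 PM = 5 h 11 min
Tue: 9:39 AM–2:39 PM = 5 h 0 min; less 30 min break → 4 h 30 min
Wed: 6:58 AM–4:19 PM = 9 h 21 min
Thu: 9:55 AM–7:19 PM = 9 h 24 min; less 20 min break → 9 h 4 min
Fri: 10:47 AM–8:09 PM = 9 h 22 min
Sat: 9:13 AM–7:00 PM = 9 h 47 min
Total: 5 h 11 min + 4 h 30 min + 9 h 21 min + 9 h 4 min + 9 h 22 min + 9 h 47 min = 47 h 15 min.

47.25 hours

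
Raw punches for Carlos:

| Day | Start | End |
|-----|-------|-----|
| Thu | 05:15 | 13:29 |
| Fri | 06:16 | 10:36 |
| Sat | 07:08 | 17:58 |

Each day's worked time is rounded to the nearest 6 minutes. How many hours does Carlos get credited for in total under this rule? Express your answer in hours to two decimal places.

Thu: 05:15–13:29 = 8 h 14 min → rounds to 8 h 12 min
Fri: 06:16–10:36 = 4 h 20 min → rounds to 4 h 18 min
Sat: 07:08–17:58 = 10 h 50 min → rounds to 10 h 48 min
Total credited: 23 h 18 min.

23.30 hours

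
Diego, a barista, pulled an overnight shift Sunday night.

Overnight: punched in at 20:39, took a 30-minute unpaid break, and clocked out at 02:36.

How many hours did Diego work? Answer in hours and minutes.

5 h 27 min

Overnight: 20:39 → midnight = 3 h 21 min; midnight → 02:36 = 2 h 36 min; span 5 h 57 min; less 30 min break → 5 h 27 min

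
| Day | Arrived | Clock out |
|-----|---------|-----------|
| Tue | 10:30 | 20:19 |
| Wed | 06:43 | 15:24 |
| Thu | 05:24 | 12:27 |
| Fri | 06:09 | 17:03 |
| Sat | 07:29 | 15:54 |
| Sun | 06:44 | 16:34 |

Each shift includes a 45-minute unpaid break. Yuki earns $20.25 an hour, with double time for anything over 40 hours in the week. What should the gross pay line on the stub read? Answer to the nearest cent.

Tue: 10:30–20:19 = 9 h 49 min; less 45 min break → 9 h 4 min
Wed: 06:43–15:24 = 8 h 41 min; less 45 min break → 7 h 56 min
Thu: 05:24–12:27 = 7 h 3 min; less 45 min break → 6 h 18 min
Fri: 06:09–17:03 = 10 h 54 min; less 45 min break → 10 h 9 min
Sat: 07:29–15:54 = 8 h 25 min; less 45 min break → 7 h 40 min
Sun: 06:44–16:34 = 9 h 50 min; less 45 min break → 9 h 5 min
Total worked: 50 h 12 min = 3012 min.
Regular 40 h 0 min = 2400 min at $20.25/h; overtime 10 h 12 min = 612 min at $40.50/h.
Pay = (2400 × $20.25 + 612 × $40.50) ÷ 60 = $1223.10.

$1223.10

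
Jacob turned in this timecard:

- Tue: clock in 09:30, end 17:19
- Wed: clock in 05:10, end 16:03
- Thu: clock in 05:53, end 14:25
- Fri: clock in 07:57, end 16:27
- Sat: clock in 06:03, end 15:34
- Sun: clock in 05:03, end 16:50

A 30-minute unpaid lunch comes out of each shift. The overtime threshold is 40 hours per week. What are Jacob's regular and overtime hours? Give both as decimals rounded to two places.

Tue: 09:30–17:19 = 7 h 49 min; less 30 min break → 7 h 19 min
Wed: 05:10–16:03 = 10 h 53 min; less 30 min break → 10 h 23 min
Thu: 05:53–14:25 = 8 h 32 min; less 30 min break → 8 h 2 min
Fri: 07:57–16:27 = 8 h 30 min; less 30 min break → 8 h 0 min
Sat: 06:03–15:34 = 9 h 31 min; less 30 min break → 9 h 1 min
Sun: 05:03–16:50 = 11 h 47 min; less 30 min break → 11 h 17 min
Total worked: 54 h 2 min = 54.03 h.
Threshold 40 h → overtime 14 h 2 min, regular 40 h 0 min.

Regular 40.00 hours, overtime 14.03 hours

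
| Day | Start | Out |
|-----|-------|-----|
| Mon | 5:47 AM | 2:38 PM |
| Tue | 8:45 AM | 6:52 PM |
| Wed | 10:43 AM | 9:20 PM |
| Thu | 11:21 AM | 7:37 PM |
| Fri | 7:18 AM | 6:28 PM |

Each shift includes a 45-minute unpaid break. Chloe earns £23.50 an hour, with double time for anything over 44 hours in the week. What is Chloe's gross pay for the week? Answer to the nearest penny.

Mon: 5:47 AM–2:38 PM = 8 h 51 min; less 45 min break → 8 h 6 min
Tue: 8:45 AM–6:52 PM = 10 h 7 min; less 45 min break → 9 h 22 min
Wed: 10:43 AM–9:20 PM = 10 h 37 min; less 45 min break → 9 h 52 min
Thu: 11:21 AM–7:37 PM = 8 h 16 min; less 45 min break → 7 h 31 min
Fri: 7:18 AM–6:28 PM = 11 h 10 min; less 45 min break → 10 h 25 min
Total worked: 45 h 16 min = 2716 min.
Regular 44 h 0 min = 2640 min at £23.50/h; overtime 1 h 16 min = 76 min at £47.00/h.
Pay = (2640 × £23.50 + 76 × £47.00) ÷ 60 = £1093.53.

£1093.53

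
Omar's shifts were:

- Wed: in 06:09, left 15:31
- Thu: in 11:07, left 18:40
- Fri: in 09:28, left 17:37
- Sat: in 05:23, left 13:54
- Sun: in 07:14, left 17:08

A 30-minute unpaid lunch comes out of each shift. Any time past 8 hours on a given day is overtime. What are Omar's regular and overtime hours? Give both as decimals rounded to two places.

Wed: 06:09–15:31 = 9 h 22 min; less 30 min break → 8 h 52 min
Thu: 11:07–18:40 = 7 h 33 min; less 30 min break → 7 h 3 min
Fri: 09:28–17:37 = 8 h 9 min; less 30 min break → 7 h 39 min
Sat: 05:23–13:54 = 8 h 31 min; less 30 min break → 8 h 1 min
Sun: 07:14–17:08 = 9 h 54 min; less 30 min break → 9 h 24 min
Wed reg 8 h 0 min / OT 0 h 52 min; Thu reg 7 h 3 min / OT 0 h 0 min; Fri reg 7 h 39 min / OT 0 h 0 min; Sat reg 8 h 0 min / OT 0 h 1 min; Sun reg 8 h 0 min / OT 1 h 24 min.
Totals: regular 38 h 42 min, overtime 2 h 17 min.

Regular 38.70 hours, overtime 2.28 hours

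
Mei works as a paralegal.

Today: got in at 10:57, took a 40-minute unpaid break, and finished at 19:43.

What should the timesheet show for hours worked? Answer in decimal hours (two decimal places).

8.10 hours

Today: 10:57–19:43 = 8 h 46 min; less 40 min break → 8 h 6 min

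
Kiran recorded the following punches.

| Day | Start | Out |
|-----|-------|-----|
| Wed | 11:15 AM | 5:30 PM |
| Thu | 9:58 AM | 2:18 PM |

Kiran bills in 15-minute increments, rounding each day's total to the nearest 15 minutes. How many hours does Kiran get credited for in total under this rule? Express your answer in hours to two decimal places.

Wed: 11:15 AM–5:30 PM = 6 h 15 min → rounds to 6 h 15 min
Thu: 9:58 AM–2:18 PM = 4 h 20 min → rounds to 4 h 15 min
Total credited: 10 h 30 min.

10.50 hours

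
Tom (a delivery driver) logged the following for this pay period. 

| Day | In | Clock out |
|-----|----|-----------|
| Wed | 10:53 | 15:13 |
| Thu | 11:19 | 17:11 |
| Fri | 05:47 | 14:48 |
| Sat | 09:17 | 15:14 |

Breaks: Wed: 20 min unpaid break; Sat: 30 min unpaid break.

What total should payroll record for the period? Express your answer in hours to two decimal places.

Wed: 10:53–15:13 = 4 h 20 min; less 20 min break → 4 h 0 min
Thu: 11:19–17:11 = 5 h 52 min
Fri: 05:47–14:48 = 9 h 1 min
Sat: 09:17–15:14 = 5 h 57 min; less 30 min break → 5 h 27 min
Total: 4 h 0 min + 5 h 52 min + 9 h 1 min + 5 h 27 min = 24 h 20 min.

24.33 hours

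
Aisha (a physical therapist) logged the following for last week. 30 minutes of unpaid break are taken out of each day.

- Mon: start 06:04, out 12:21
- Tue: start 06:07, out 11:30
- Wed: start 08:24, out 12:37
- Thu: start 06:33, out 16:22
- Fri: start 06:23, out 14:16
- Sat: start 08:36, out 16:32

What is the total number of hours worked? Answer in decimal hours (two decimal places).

Mon: 06:04–12:21 = 6 h 17 min; less 30 min break → 5 h 47 min
Tue: 06:07–11:30 = 5 h 23 min; less 30 min break → 4 h 53 min
Wed: 08:24–12:37 = 4 h 13 min; less 30 min break → 3 h 43 min
Thu: 06:33–16:22 = 9 h 49 min; less 30 min break → 9 h 19 min
Fri: 06:23–14:16 = 7 h 53 min; less 30 min break → 7 h 23 min
Sat: 08:36–16:32 = 7 h 56 min; less 30 min break → 7 h 26 min
Total: 5 h 47 min + 4 h 53 min + 3 h 43 min + 9 h 19 min + 7 h 23 min + 7 h 26 min = 38 h 31 min.

38.52 hours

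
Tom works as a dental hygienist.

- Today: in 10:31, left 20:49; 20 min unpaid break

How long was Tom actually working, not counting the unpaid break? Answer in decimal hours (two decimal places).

Today: 10:31–20:49 = 10 h 18 min; less 20 min break → 9 h 58 min

9.97 hours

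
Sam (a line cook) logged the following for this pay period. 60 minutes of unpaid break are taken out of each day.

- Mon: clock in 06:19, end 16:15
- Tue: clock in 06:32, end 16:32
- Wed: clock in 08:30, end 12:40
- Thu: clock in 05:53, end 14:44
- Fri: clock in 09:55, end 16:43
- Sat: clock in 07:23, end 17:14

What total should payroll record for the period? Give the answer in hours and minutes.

43 h 36 min

Mon: 06:19–16:15 = 9 h 56 min; less 60 min break → 8 h 56 min
Tue: 06:32–16:32 = 10 h 0 min; less 60 min break → 9 h 0 min
Wed: 08:30–12:40 = 4 h 10 min; less 60 min break → 3 h 10 min
Thu: 05:53–14:44 = 8 h 51 min; less 60 min break → 7 h 51 min
Fri: 09:55–16:43 = 6 h 48 min; less 60 min break → 5 h 48 min
Sat: 07:23–17:14 = 9 h 51 min; less 60 min break → 8 h 51 min
Total: 8 h 56 min + 9 h 0 min + 3 h 10 min + 7 h 51 min + 5 h 48 min + 8 h 51 min = 43 h 36 min.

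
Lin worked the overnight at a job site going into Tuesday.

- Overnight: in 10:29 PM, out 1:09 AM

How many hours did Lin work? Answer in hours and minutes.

Overnight: 10:29 PM → midnight = 1 h 31 min; midnight → 1:09 AM = 1 h 9 min; span 2 h 40 min

2 h 40 min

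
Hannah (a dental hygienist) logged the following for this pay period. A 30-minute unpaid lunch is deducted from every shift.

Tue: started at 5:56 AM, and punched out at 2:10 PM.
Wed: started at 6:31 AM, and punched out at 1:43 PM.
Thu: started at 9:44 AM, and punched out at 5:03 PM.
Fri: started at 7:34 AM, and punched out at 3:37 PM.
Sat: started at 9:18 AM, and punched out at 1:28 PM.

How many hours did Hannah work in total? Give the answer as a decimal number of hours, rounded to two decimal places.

32.47 hours

Tue: 5:56 AM–2:10 PM = 8 h 14 min; less 30 min break → 7 h 44 min
Wed: 6:31 AM–1:43 PM = 7 h 12 min; less 30 min break → 6 h 42 min
Thu: 9:44 AM–5:03 PM = 7 h 19 min; less 30 min break → 6 h 49 min
Fri: 7:34 AM–3:37 PM = 8 h 3 min; less 30 min break → 7 h 33 min
Sat: 9:18 AM–1:28 PM = 4 h 10 min; less 30 min break → 3 h 40 min
Total: 7 h 44 min + 6 h 42 min + 6 h 49 min + 7 h 33 min + 3 h 40 min = 32 h 28 min.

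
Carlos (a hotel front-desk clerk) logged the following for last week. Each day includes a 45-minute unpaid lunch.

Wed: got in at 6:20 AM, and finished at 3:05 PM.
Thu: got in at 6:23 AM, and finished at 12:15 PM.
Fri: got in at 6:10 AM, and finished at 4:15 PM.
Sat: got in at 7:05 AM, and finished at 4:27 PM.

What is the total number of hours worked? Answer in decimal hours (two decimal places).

31.07 hours

Wed: 6:20 AM–3:05 PM = 8 h 45 min; less 45 min break → 8 h 0 min
Thu: 6:23 AM–12:15 PM = 5 h 52 min; less 45 min break → 5 h 7 min
Fri: 6:10 AM–4:15 PM = 10 h 5 min; less 45 min break → 9 h 20 min
Sat: 7:05 AM–4:27 PM = 9 h 22 min; less 45 min break → 8 h 37 min
Total: 8 h 0 min + 5 h 7 min + 9 h 20 min + 8 h 37 min = 31 h 4 min.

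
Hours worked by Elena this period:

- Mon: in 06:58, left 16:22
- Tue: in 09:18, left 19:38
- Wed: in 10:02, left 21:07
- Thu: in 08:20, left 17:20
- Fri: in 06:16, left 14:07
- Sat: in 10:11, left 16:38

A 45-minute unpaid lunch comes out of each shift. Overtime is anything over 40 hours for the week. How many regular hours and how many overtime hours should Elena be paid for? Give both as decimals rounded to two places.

Regular 40.00 hours, overtime 9.62 hours

Mon: 06:58–16:22 = 9 h 24 min; less 45 min break → 8 h 39 min
Tue: 09:18–19:38 = 10 h 20 min; less 45 min break → 9 h 35 min
Wed: 10:02–21:07 = 11 h 5 min; less 45 min break → 10 h 20 min
Thu: 08:20–17:20 = 9 h 0 min; less 45 min break → 8 h 15 min
Fri: 06:16–14:07 = 7 h 51 min; less 45 min break → 7 h 6 min
Sat: 10:11–16:38 = 6 h 27 min; less 45 min break → 5 h 42 min
Total worked: 49 h 37 min = 49.62 h.
Threshold 40 h → overtime 9 h 37 min, regular 40 h 0 min.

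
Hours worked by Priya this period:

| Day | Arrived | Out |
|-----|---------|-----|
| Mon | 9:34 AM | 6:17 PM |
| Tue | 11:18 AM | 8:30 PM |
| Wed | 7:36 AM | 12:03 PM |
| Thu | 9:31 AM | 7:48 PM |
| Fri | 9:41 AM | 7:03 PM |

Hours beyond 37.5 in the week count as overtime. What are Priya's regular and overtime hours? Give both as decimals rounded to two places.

Regular 37.50 hours, overtime 4.52 hours

Mon: 9:34 AM–6:17 PM = 8 h 43 min
Tue: 11:18 AM–8:30 PM = 9 h 12 min
Wed: 7:36 AM–12:03 PM = 4 h 27 min
Thu: 9:31 AM–7:48 PM = 10 h 17 min
Fri: 9:41 AM–7:03 PM = 9 h 22 min
Total worked: 42 h 1 min = 42.02 h.
Threshold 37.5 h → overtime 4 h 31 min, regular 37 h 30 min.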